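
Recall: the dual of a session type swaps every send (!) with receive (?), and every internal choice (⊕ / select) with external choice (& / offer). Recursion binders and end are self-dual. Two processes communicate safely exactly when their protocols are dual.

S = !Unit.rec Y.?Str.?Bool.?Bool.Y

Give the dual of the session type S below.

!Unit = ?Unit
  rec Y = rec Y  (binder kept)
    ?Str = !Str
      ?Bool = !Bool
        ?Bool = !Bool
          Y ↦ Y

?Unit.rec Y.!Str.!Bool.!Bool.Y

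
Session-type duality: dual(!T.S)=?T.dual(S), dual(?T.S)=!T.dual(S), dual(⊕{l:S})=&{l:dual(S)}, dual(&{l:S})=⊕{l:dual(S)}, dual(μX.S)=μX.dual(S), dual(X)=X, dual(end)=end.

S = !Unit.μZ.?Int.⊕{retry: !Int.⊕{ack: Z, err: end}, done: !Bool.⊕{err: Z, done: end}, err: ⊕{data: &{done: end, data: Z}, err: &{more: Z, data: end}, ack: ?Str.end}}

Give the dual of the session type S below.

?Unit.μZ.!Int.&{retry: ?Int.&{ack: Z, err: end}, done: ?Bool.&{err: Z, done: end}, err: &{data: ⊕{done: end, data: Z}, err: ⊕{more: Z, data: end}, ack: !Str.end}}

!Unit = ?Unit
  μZ = μZ  (binder kept)
    ?Int = !Int
      ⊕{retry,done,err} = &{retry,done,err}  (internal→external)
        [retry]
          !Int = ?Int
            ⊕{ack,err} = &{ack,err}  (internal→external)
              [ack]
                Z ↦ Z
              [err]
                end ↦ end
        [done]
          !Bool = ?Bool
            ⊕{err,done} = &{err,done}  (internal→external)
              [err]
                Z ↦ Z
              [done]
                end ↦ end
        [err]
          ⊕{data,err,ack} = &{data,err,ack}  (internal→external)
            [data]
              &{done,data} = ⊕{done,data}  (external→internal)
                [done]
                  end ↦ end
                [data]
                  Z ↦ Z
            [err]
              &{more,data} = ⊕{more,data}  (external→internal)
                [more]
                  Z ↦ Z
                [data]
                  end ↦ end
            [ack]
              ?Str = !Str
                end ↦ end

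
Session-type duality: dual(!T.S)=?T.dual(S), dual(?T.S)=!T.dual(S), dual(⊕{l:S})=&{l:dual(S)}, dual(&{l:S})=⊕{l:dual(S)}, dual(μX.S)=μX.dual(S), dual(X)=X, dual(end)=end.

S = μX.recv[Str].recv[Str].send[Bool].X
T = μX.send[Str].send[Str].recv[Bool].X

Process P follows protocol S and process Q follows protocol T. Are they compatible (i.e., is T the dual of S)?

μX | μX  ✓ (μ self-dual)
  recv[Str] | send[Str]  ✓
    recv[Str] | send[Str]  ✓
      send[Bool] | recv[Bool]  ✓
        X | X  ✓

YES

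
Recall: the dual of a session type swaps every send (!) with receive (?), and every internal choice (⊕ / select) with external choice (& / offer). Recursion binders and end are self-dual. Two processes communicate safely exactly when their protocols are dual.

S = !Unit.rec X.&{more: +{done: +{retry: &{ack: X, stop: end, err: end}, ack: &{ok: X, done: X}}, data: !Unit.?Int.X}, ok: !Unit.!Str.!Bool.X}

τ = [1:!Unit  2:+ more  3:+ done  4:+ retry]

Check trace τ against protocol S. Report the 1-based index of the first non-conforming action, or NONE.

[1] !Unit  match  state: rec X.…
[2] got + more, protocol expects & more or & ok  ✗

2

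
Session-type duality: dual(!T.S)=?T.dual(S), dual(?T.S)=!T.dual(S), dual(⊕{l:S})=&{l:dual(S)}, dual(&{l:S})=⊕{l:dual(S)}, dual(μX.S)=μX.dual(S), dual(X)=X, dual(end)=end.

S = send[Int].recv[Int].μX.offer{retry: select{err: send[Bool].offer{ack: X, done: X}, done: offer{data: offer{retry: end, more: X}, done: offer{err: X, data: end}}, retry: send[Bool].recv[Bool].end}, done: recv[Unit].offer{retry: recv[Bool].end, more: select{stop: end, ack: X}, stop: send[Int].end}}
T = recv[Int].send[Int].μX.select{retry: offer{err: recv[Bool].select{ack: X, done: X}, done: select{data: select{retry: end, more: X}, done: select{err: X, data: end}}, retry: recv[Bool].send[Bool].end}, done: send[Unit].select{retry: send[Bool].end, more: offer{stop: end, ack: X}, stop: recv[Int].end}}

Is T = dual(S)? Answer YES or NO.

send[Int] ‖ recv[Int]  match
  recv[Int] ‖ send[Int]  match
    μX ‖ μX  match (rec unchanged)
      offer{retry,done} ‖ select{retry,done}  match labels match
        [retry]
          select{err,done,retry} ‖ offer{err,done,retry}  match labels match
            [err]
              send[Bool] ‖ recv[Bool]  match
                offer{ack,done} ‖ select{ack,done}  match labels match
                  [ack]
                    X ‖ X  match
                  [done]
                    X ‖ X  match
            [done]
              offer{data,done} ‖ select{data,done}  match labels match
                [data]
                  offer{retry,more} ‖ select{retry,more}  match labels match
                    [retry]
                      end ‖ end  match
                    [more]
                      X ‖ X  match
                [done]
                  offer{err,data} ‖ select{err,data}  match labels match
                    [err]
                      X ‖ X  match
                    [data]
                      end ‖ end  match
            [retry]
              send[Bool] ‖ recv[Bool]  match
                recv[Bool] ‖ send[Bool]  match
                  end ‖ end  match
        [done]
          recv[Unit] ‖ send[Unit]  match
            offer{retry,more,stop} ‖ select{retry,more,stop}  match labels match
              [retry]
                recv[Bool] ‖ send[Bool]  match
                  end ‖ end  match
              [more]
                select{stop,ack} ‖ offer{stop,ack}  match labels match
                  [stop]
                    end ‖ end  match
                  [ack]
                    X ‖ X  match
              [stop]
                send[Int] ‖ recv[Int]  match
                  end ‖ end  match

YES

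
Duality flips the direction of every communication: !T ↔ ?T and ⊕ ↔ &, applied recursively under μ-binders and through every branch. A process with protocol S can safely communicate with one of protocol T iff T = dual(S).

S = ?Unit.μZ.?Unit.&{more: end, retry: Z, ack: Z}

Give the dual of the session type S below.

?Unit → !Unit
  μZ → μZ  (μ self-dual)
    ?Unit → !Unit
      &{more,retry,ack} → ⊕{more,retry,ack}  (offer→select)
        • more:
          dual(end) = end
        • retry:
          dual(Z) = Z
        • ack:
          dual(Z) = Z

!Unit.μZ.!Unit.⊕{more: end, retry: Z, ack: Z}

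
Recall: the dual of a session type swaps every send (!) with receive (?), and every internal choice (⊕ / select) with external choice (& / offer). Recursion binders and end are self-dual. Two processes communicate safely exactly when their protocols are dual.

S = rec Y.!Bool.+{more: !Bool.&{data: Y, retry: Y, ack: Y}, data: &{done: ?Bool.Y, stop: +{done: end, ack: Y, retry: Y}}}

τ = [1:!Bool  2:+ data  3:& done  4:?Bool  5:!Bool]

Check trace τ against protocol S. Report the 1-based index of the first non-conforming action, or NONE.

@1 !Bool  ✓  cont: +{more: !Bool.&{data: rec Y.…, retry: rec Y.…, ack: rec Y.…}, data: &{done: ?Bool.rec Y.…, stop: +{done: end, ack: rec Y.…, retry: rec Y.…}}}
@2 + data  ✓  cont: &{done: ?Bool.rec Y.…, stop: +{done: end, ack: rec Y.…, retry: rec Y.…}}
@3 & done  ✓  cont: ?Bool.rec Y.…
@4 ?Bool  ✓  cont: rec Y.…
@5 !Bool  ✓  cont: +{more: !Bool.&{data: rec Y.…, retry: rec Y.…, ack: rec Y.…}, data: &{done: ?Bool.rec Y.…, stop: +{done: end, ack: rec Y.…, retry: rec Y.…}}}
trace exhausted — no violation

NONE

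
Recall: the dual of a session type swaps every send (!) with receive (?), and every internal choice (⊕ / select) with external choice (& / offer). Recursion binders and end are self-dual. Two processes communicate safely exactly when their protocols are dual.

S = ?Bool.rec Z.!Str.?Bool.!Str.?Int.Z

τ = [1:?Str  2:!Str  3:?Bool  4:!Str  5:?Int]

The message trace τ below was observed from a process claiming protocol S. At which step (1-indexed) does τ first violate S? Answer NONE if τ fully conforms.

1

@1 got ?Str, protocol expects ?Bool  ✗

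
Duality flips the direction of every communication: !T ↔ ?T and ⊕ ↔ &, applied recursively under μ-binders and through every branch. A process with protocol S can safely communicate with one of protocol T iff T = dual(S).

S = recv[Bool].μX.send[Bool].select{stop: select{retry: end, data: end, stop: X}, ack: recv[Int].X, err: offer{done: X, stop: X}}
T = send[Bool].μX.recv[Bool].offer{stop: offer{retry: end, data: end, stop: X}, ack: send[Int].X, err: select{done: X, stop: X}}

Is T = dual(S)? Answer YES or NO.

recv[Bool] vs send[Bool]  ✓
  μX vs μX  ✓ (μ self-dual)
    send[Bool] vs recv[Bool]  ✓
      select{stop,ack,err} vs offer{stop,ack,err}  ✓ label sets agree
        case stop:
          select{retry,data,stop} vs offer{retry,data,stop}  ✓ label sets agree
            case retry:
              end vs end  ✓
            case data:
              end vs end  ✓
            case stop:
              X vs X  ✓
        case ack:
          recv[Int] vs send[Int]  ✓
            X vs X  ✓
        case err:
          offer{done,stop} vs select{done,stop}  ✓ label sets agree
            case done:
              X vs X  ✓
            case stop:
              X vs X  ✓

YES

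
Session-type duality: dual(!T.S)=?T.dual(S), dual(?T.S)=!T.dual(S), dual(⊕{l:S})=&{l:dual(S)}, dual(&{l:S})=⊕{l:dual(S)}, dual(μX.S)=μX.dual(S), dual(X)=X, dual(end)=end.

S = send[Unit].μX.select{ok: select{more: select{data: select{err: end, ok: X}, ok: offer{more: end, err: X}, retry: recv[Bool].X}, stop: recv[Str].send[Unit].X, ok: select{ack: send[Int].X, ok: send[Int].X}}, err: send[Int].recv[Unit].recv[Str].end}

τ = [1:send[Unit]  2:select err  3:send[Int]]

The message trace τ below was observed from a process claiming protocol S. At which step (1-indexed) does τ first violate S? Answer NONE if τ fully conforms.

step 1: send[Unit]  ✓  residual = μX.…
step 2: select err  ✓  residual = send[Int].recv[Unit].recv[Str].end
step 3: send[Int]  ✓  residual = recv[Unit].recv[Str].end
trace exhausted — no violation

NONE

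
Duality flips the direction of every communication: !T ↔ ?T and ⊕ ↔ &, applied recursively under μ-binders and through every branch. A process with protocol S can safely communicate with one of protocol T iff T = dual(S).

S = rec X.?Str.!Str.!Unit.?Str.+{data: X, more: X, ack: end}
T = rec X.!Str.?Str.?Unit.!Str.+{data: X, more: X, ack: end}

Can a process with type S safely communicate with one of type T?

rec X vs rec X  ok (μ self-dual)
  ?Str vs !Str  ok
    !Str vs ?Str  ok
      !Unit vs ?Unit  ok
        ?Str vs !Str  ok
          +{data,more,ack} vs +{data,more,ack}  ✗ choice polarity not flipped — not dual

NO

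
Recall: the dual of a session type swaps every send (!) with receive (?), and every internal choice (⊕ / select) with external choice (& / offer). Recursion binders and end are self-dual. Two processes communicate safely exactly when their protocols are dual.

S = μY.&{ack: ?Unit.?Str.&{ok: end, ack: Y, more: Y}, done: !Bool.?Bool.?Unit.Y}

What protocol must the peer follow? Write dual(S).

μY.⊕{ack: !Unit.!Str.⊕{ok: end, ack: Y, more: Y}, done: ?Bool.!Bool.!Unit.Y}

μY ↦ μY  (rec unchanged)
  &{ack,done} ↦ ⊕{ack,done}  (&→⊕)
    [ack]
      ?Unit ↦ !Unit
        ?Str ↦ !Str
          &{ok,ack,more} ↦ ⊕{ok,ack,more}  (&→⊕)
            [ok]
              end self-dual
            [ack]
              Y self-dual
            [more]
              Y self-dual
    [done]
      !Bool ↦ ?Bool
        ?Bool ↦ !Bool
          ?Unit ↦ !Unit
            Y self-dual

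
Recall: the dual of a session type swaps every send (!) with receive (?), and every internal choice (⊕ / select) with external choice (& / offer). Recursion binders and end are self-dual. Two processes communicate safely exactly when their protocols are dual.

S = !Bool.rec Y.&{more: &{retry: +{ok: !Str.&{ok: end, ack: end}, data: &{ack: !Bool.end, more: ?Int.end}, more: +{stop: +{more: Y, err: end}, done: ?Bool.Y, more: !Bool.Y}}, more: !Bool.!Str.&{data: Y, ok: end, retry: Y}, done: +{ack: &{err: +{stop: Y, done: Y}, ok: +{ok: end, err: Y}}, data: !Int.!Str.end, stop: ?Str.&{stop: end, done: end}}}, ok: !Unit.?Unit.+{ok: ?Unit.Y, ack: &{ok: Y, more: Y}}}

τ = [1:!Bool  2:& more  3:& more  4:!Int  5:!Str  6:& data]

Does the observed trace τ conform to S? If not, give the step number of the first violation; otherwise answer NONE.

@1 !Bool  ✓  now at rec Y.…
@2 & more  ✓  now at &{retry: +{ok: !Str.&{ok: end, ack: end}, data: &{ack: !Bool.end, more: ?Int.end}, more: +{stop: +{more: rec Y.…, err: end}, done: ?Bool.rec Y.…, more: !Bool.rec Y.…}}, more: !Bool.!Str.&{data: rec Y.…, ok: end, retry: rec Y.…}, done: +{ack: &{err: +{stop: rec Y.…, done: rec Y.…}, ok: +{ok: end, err: rec Y.…}}, data: !Int.!Str.end, stop: ?Str.&{stop: end, done: end}}}
@3 & more  ✓  now at !Bool.!Str.&{data: rec Y.…, ok: end, retry: rec Y.…}
@4 got !Int, protocol expects !Bool  ✗

4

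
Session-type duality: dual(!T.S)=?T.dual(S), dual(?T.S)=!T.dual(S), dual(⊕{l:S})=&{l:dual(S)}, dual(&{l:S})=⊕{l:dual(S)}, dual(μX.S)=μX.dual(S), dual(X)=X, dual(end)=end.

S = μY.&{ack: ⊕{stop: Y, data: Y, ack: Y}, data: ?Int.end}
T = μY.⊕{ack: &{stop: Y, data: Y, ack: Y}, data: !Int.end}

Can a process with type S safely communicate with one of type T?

YES

μY vs μY  match (μ self-dual)
  &{ack,data} vs ⊕{ack,data}  match label sets agree
    • ack:
      ⊕{stop,data,ack} vs &{stop,data,ack}  match label sets agree
        • stop:
          Y vs Y  match
        • data:
          Y vs Y  match
        • ack:
          Y vs Y  match
    • data:
      ?Int vs !Int  match
        end vs end  match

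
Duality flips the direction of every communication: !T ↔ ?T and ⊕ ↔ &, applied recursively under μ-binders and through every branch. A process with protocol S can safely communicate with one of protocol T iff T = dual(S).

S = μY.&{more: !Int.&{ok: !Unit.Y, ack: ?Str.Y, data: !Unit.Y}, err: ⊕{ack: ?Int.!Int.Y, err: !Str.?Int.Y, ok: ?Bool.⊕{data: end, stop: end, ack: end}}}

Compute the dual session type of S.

μY = μY  (rec unchanged)
  &{more,err} = ⊕{more,err}  (external→internal)
    • more:
      !Int = ?Int
        &{ok,ack,data} = ⊕{ok,ack,data}  (external→internal)
          • ok:
            !Unit = ?Unit
              dual(Y) = Y
          • ack:
            ?Str = !Str
              dual(Y) = Y
          • data:
            !Unit = ?Unit
              dual(Y) = Y
    • err:
      ⊕{ack,err,ok} = &{ack,err,ok}  (⊕→&)
        • ack:
          ?Int = !Int
            !Int = ?Int
              dual(Y) = Y
        • err:
          !Str = ?Str
            ?Int = !Int
              dual(Y) = Y
        • ok:
          ?Bool = !Bool
            ⊕{data,stop,ack} = &{data,stop,ack}  (⊕→&)
              • data:
                dual(end) = end
              • stop:
                dual(end) = end
              • ack:
                dual(end) = end

μY.⊕{more: ?Int.⊕{ok: ?Unit.Y, ack: !Str.Y, data: ?Unit.Y}, err: &{ack: !Int.?Int.Y, err: ?Str.!Int.Y, ok: !Bool.&{data: end, stop: end, ack: end}}}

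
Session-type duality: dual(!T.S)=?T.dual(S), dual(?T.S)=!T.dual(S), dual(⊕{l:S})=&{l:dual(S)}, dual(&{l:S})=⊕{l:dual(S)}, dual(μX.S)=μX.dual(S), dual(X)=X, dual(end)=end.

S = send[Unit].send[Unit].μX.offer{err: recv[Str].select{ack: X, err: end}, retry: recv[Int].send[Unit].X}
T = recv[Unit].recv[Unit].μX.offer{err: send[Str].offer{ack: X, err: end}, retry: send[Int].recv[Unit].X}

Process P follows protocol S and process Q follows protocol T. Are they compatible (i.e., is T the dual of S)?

send[Unit] ‖ recv[Unit]  ✓
  send[Unit] ‖ recv[Unit]  ✓
    μX ‖ μX  ✓ (rec unchanged)
      offer{err,retry} ‖ offer{err,retry}  ✗ choice polarity not flipped — not dual

NO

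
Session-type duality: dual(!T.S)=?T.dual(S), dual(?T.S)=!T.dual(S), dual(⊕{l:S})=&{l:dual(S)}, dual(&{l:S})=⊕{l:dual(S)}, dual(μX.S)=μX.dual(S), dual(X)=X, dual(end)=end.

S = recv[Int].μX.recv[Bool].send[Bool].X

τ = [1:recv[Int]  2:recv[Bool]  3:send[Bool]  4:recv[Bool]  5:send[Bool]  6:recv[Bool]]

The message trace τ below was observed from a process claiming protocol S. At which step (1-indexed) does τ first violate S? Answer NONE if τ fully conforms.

NONE

step 1: recv[Int]  match  cont: μX.…
step 2: recv[Bool]  match  cont: send[Bool].μX.…
step 3: send[Bool]  match  cont: μX.…
step 4: recv[Bool]  match  cont: send[Bool].μX.…
step 5: send[Bool]  match  cont: μX.…
step 6: recv[Bool]  match  cont: send[Bool].μX.…
τ conforms to S (length 6)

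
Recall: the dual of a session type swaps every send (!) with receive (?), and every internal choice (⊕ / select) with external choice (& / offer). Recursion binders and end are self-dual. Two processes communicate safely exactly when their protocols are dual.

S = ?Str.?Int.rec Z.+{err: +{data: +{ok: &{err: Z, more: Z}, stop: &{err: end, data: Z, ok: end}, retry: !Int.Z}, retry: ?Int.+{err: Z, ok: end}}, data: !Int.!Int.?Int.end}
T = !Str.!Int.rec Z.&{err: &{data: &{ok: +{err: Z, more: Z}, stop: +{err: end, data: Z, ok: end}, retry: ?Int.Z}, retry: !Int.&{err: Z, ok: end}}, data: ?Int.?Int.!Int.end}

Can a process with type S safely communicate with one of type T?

YES

?Str ‖ !Str  ok
  ?Int ‖ !Int  ok
    rec Z ‖ rec Z  ok (binder kept)
      +{err,data} ‖ &{err,data}  ok same labels
        • err:
          +{data,retry} ‖ &{data,retry}  ok same labels
            • data:
              +{ok,stop,retry} ‖ &{ok,stop,retry}  ok same labels
                • ok:
                  &{err,more} ‖ +{err,more}  ok same labels
                    • err:
                      Z ‖ Z  ok
                    • more:
                      Z ‖ Z  ok
                • stop:
                  &{err,data,ok} ‖ +{err,data,ok}  ok same labels
                    • err:
                      end ‖ end  ok
                    • data:
                      Z ‖ Z  ok
                    • ok:
                      end ‖ end  ok
                • retry:
                  !Int ‖ ?Int  ok
                    Z ‖ Z  ok
            • retry:
              ?Int ‖ !Int  ok
                +{err,ok} ‖ &{err,ok}  ok same labels
                  • err:
                    Z ‖ Z  ok
                  • ok:
                    end ‖ end  ok
        • data:
          !Int ‖ ?Int  ok
            !Int ‖ ?Int  ok
              ?Int ‖ !Int  ok
                end ‖ end  ok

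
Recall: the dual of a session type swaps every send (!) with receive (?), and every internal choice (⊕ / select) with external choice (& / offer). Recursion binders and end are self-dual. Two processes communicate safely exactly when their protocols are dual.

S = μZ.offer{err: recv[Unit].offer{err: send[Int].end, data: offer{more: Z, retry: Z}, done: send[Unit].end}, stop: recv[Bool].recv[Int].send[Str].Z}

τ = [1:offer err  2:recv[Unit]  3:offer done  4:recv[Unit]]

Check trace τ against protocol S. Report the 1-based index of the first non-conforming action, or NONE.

step 1: offer err  ok  state: recv[Unit].offer{err: send[Int].end, data: offer{more: μZ.…, retry: μZ.…}, done: send[Unit].end}
step 2: recv[Unit]  ok  state: offer{err: send[Int].end, data: offer{more: μZ.…, retry: μZ.…}, done: send[Unit].end}
step 3: offer done  ok  state: send[Unit].end
step 4: got recv[Unit], protocol expects send[Unit]  ✗

4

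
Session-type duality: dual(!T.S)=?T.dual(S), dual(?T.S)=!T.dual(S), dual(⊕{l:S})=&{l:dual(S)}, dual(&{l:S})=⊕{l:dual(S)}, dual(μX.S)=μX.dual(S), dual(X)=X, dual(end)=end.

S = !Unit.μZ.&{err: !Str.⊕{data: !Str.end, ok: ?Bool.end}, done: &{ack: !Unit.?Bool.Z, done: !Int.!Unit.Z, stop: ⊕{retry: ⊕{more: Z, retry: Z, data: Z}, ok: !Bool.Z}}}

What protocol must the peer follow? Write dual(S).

!Unit = ?Unit
  μZ = μZ  (binder kept)
    &{err,done} = ⊕{err,done}  (&→⊕)
      • err:
        !Str = ?Str
          ⊕{data,ok} = &{data,ok}  (internal→external)
            • data:
              !Str = ?Str
                end ↦ end
            • ok:
              ?Bool = !Bool
                end ↦ end
      • done:
        &{ack,done,stop} = ⊕{ack,done,stop}  (&→⊕)
          • ack:
            !Unit = ?Unit
              ?Bool = !Bool
                Z ↦ Z
          • done:
            !Int = ?Int
              !Unit = ?Unit
                Z ↦ Z
          • stop:
            ⊕{retry,ok} = &{retry,ok}  (internal→external)
              • retry:
                ⊕{more,retry,data} = &{more,retry,data}  (internal→external)
                  • more:
                    Z ↦ Z
                  • retry:
                    Z ↦ Z
                  • data:
                    Z ↦ Z
              • ok:
                !Bool = ?Bool
                  Z ↦ Z

?Unit.μZ.⊕{err: ?Str.&{data: ?Str.end, ok: !Bool.end}, done: ⊕{ack: ?Unit.!Bool.Z, done: ?Int.?Unit.Z, stop: &{retry: &{more: Z, retry: Z, data: Z}, ok: ?Bool.Z}}}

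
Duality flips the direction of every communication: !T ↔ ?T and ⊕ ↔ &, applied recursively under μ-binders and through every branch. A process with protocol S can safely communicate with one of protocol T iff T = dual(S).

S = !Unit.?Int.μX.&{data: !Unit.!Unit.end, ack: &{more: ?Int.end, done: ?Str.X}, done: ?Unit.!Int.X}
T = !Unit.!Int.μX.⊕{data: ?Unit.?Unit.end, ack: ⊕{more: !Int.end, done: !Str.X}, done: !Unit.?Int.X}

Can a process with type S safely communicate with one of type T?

!Unit | !Unit  ✗ same direction on both sides — not dual

NO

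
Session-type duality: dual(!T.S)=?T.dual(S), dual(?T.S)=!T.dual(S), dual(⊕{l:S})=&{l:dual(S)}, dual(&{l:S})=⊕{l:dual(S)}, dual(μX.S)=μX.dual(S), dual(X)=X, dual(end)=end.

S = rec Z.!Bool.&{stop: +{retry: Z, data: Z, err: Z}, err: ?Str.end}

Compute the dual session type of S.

rec Z → rec Z  (binder kept)
  !Bool → ?Bool
    &{stop,err} → +{stop,err}  (&→⊕)
      case stop:
        +{retry,data,err} → &{retry,data,err}  (select→offer)
          case retry:
            dual(Z) = Z
          case data:
            dual(Z) = Z
          case err:
            dual(Z) = Z
      case err:
        ?Str → !Str
          dual(end) = end

rec Z.?Bool.+{stop: &{retry: Z, data: Z, err: Z}, err: !Str.end}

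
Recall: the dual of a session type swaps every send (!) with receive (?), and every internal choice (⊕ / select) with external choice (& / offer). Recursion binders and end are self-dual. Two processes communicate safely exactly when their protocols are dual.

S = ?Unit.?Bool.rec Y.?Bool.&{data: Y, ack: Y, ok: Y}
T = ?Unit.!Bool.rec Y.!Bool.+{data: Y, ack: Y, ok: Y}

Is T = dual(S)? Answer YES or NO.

?Unit vs ?Unit  ✗ same direction on both sides — not dual

NO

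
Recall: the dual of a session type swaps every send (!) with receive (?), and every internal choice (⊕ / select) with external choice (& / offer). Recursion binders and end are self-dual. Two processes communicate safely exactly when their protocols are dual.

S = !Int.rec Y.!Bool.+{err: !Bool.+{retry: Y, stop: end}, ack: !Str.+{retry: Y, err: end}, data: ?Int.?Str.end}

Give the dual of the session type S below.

?Int.rec Y.?Bool.&{err: ?Bool.&{retry: Y, stop: end}, ack: ?Str.&{retry: Y, err: end}, data: !Int.!Str.end}

!Int ↦ ?Int
  rec Y ↦ rec Y  (rec unchanged)
    !Bool ↦ ?Bool
      +{err,ack,data} ↦ &{err,ack,data}  (select→offer)
        case err:
          !Bool ↦ ?Bool
            +{retry,stop} ↦ &{retry,stop}  (select→offer)
              case retry:
                Y self-dual
              case stop:
                end self-dual
        case ack:
          !Str ↦ ?Str
            +{retry,err} ↦ &{retry,err}  (select→offer)
              case retry:
                Y self-dual
              case err:
                end self-dual
        case data:
          ?Int ↦ !Int
            ?Str ↦ !Str
              end self-dual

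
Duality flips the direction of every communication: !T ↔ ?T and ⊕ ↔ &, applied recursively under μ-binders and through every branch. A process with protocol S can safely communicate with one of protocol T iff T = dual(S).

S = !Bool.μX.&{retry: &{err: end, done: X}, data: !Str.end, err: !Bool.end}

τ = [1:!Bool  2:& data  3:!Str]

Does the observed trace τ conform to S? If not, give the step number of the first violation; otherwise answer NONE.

NONE

@1 !Bool  ok  residual = μX.…
@2 & data  ok  residual = !Str.end
@3 !Str  ok  residual = end
τ conforms to S (length 3)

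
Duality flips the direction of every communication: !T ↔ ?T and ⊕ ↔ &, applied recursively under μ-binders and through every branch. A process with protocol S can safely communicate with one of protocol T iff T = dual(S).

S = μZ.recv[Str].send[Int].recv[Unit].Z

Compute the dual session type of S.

μZ.send[Str].recv[Int].send[Unit].Z

μZ ↦ μZ  (rec unchanged)
  recv[Str] ↦ send[Str]
    send[Int] ↦ recv[Int]
      recv[Unit] ↦ send[Unit]
        Z ↦ Z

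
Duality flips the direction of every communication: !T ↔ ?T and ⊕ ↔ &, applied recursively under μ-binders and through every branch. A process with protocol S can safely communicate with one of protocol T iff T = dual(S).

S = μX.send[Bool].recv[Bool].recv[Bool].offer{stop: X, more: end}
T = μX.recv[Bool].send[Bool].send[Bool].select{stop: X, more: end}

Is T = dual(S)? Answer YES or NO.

YES

μX ‖ μX  match (μ self-dual)
  send[Bool] ‖ recv[Bool]  match
    recv[Bool] ‖ send[Bool]  match
      recv[Bool] ‖ send[Bool]  match
        offer{stop,more} ‖ select{stop,more}  match labels match
          [stop]
            X ‖ X  match
          [more]
            end ‖ end  match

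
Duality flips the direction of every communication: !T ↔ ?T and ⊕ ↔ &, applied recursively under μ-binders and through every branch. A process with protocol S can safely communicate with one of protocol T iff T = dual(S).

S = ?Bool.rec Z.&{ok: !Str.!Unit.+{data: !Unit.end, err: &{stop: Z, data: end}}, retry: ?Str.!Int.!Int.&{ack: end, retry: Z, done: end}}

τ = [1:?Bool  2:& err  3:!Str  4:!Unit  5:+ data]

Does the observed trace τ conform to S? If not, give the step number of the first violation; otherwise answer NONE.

2

[1] ?Bool  ok  now at rec Z.…
[2] got & err, protocol expects & ok or & retry  ✗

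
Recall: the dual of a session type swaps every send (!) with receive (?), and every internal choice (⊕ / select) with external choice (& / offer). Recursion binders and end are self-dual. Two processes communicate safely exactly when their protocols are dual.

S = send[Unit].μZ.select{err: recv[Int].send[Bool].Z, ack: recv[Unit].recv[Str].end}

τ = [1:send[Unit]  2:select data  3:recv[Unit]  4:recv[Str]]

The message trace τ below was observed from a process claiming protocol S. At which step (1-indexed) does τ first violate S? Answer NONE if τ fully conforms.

2

[1] send[Unit]  ok  state: μZ.…
[2] got select data, protocol expects select err or select ack  ✗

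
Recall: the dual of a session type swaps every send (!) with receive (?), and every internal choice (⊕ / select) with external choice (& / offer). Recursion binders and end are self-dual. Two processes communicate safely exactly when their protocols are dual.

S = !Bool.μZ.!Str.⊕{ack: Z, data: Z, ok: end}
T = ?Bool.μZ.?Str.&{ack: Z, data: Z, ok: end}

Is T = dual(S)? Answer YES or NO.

YES

!Bool vs ?Bool  ✓
  μZ vs μZ  ✓ (rec unchanged)
    !Str vs ?Str  ✓
      ⊕{ack,data,ok} vs &{ack,data,ok}  ✓ same labels
        • ack:
          Z vs Z  ✓
        • data:
          Z vs Z  ✓
        • ok:
          end vs end  ✓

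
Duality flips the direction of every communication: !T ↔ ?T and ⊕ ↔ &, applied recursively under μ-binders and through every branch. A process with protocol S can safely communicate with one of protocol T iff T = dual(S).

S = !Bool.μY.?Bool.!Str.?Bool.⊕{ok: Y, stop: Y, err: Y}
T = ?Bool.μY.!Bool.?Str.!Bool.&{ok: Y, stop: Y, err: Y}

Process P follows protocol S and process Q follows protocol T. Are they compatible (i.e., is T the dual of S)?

YES

!Bool vs ?Bool  match
  μY vs μY  match (rec unchanged)
    ?Bool vs !Bool  match
      !Str vs ?Str  match
        ?Bool vs !Bool  match
          ⊕{ok,stop,err} vs &{ok,stop,err}  match same labels
            [ok]
              Y vs Y  match
            [stop]
              Y vs Y  match
            [err]
              Y vs Y  match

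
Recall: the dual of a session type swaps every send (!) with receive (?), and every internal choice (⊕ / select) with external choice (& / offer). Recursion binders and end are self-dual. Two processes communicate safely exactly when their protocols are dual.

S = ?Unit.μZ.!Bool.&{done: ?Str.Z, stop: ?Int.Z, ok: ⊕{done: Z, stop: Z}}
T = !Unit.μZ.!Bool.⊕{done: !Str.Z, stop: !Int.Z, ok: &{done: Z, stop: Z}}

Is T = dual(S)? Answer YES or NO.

NO

?Unit vs !Unit  ok
  μZ vs μZ  ok (μ self-dual)
    !Bool vs !Bool  ✗ same direction on both sides — not dual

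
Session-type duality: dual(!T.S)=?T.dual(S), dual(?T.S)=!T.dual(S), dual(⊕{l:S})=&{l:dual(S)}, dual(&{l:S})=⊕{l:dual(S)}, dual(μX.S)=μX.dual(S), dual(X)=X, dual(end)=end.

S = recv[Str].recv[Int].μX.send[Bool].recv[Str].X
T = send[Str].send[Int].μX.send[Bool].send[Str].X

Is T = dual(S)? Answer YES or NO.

NO

recv[Str] | send[Str]  match
  recv[Int] | send[Int]  match
    μX | μX  match (binder kept)
      send[Bool] | send[Bool]  ✗ same direction on both sides — not dual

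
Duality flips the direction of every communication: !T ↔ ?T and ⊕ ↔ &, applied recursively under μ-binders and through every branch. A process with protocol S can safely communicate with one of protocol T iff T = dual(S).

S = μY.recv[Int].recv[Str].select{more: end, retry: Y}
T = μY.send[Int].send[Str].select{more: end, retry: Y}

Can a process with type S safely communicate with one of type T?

NO

μY vs μY  match (rec unchanged)
  recv[Int] vs send[Int]  match
    recv[Str] vs send[Str]  match
      select{more,retry} vs select{more,retry}  ✗ choice polarity not flipped — not dual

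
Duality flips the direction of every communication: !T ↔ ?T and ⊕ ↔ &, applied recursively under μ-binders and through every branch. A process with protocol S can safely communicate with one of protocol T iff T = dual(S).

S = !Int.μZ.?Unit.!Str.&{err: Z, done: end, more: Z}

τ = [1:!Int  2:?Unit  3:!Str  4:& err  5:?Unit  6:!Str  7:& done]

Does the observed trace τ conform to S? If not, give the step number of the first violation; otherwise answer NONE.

NONE

[1] !Int  ✓  state: μZ.…
[2] ?Unit  ✓  state: !Str.&{err: μZ.…, done: end, more: μZ.…}
[3] !Str  ✓  state: &{err: μZ.…, done: end, more: μZ.…}
[4] & err  ✓  state: μZ.…
[5] ?Unit  ✓  state: !Str.&{err: μZ.…, done: end, more: μZ.…}
[6] !Str  ✓  state: &{err: μZ.…, done: end, more: μZ.…}
[7] & done  ✓  state: end
all 7 steps conform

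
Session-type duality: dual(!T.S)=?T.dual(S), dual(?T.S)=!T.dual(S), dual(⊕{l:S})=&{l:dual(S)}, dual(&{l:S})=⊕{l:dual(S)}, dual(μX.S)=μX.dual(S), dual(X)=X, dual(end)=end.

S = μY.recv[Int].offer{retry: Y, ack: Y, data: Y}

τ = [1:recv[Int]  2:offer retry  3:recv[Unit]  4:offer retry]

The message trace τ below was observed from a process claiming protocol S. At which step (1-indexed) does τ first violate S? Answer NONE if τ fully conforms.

3

@1 recv[Int]  match  state: offer{retry: μY.…, ack: μY.…, data: μY.…}
@2 offer retry  match  state: μY.…
@3 got recv[Unit], protocol expects recv[Int]  ✗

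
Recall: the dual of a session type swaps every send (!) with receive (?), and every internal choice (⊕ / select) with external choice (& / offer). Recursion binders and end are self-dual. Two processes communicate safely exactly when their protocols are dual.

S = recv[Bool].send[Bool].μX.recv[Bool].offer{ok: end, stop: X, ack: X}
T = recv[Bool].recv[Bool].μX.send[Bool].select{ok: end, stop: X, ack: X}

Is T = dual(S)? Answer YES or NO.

NO

recv[Bool] ‖ recv[Bool]  ✗ same direction on both sides — not dual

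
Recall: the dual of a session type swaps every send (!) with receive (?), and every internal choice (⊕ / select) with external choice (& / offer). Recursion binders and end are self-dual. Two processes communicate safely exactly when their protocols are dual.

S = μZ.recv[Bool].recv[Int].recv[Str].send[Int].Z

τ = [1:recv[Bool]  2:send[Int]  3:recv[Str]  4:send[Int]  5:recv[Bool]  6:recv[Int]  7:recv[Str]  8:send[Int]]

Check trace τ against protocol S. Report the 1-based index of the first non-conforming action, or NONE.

@1 recv[Bool]  match  now at recv[Int].recv[Str].send[Int].μZ.…
@2 got send[Int], protocol expects recv[Int]  ✗

2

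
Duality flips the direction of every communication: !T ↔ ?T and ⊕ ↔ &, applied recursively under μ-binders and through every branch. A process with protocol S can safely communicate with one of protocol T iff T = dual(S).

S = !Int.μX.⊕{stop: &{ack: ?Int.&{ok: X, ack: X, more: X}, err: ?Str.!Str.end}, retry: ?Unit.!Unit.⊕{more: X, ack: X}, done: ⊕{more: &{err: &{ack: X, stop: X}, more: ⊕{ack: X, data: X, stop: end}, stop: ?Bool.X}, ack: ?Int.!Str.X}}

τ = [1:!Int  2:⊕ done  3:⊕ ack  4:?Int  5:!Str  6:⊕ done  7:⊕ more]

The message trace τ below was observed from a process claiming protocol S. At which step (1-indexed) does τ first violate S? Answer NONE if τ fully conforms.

NONE

step 1: !Int  ok  cont: μX.…
step 2: ⊕ done  ok  cont: ⊕{more: &{err: &{ack: μX.…, stop: μX.…}, more: ⊕{ack: μX.…, data: μX.…, stop: end}, stop: ?Bool.μX.…}, ack: ?Int.!Str.μX.…}
step 3: ⊕ ack  ok  cont: ?Int.!Str.μX.…
step 4: ?Int  ok  cont: !Str.μX.…
step 5: !Str  ok  cont: μX.…
step 6: ⊕ done  ok  cont: ⊕{more: &{err: &{ack: μX.…, stop: μX.…}, more: ⊕{ack: μX.…, data: μX.…, stop: end}, stop: ?Bool.μX.…}, ack: ?Int.!Str.μX.…}
step 7: ⊕ more  ok  cont: &{err: &{ack: μX.…, stop: μX.…}, more: ⊕{ack: μX.…, data: μX.…, stop: end}, stop: ?Bool.μX.…}
all 7 steps conform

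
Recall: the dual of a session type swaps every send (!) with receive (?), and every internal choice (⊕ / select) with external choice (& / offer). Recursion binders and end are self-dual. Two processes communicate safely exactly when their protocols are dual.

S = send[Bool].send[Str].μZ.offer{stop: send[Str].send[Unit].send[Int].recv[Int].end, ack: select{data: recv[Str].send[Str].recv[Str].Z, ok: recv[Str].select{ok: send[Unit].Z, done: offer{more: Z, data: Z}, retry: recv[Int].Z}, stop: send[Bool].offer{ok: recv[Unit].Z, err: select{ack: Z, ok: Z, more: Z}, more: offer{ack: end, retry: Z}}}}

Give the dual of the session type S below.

send[Bool] → recv[Bool]
  send[Str] → recv[Str]
    μZ → μZ  (μ self-dual)
      offer{stop,ack} → select{stop,ack}  (offer→select)
        • stop:
          send[Str] → recv[Str]
            send[Unit] → recv[Unit]
              send[Int] → recv[Int]
                recv[Int] → send[Int]
                  end ↦ end
        • ack:
          select{data,ok,stop} → offer{data,ok,stop}  (⊕→&)
            • data:
              recv[Str] → send[Str]
                send[Str] → recv[Str]
                  recv[Str] → send[Str]
                    Z ↦ Z
            • ok:
              recv[Str] → send[Str]
                select{ok,done,retry} → offer{ok,done,retry}  (⊕→&)
                  • ok:
                    send[Unit] → recv[Unit]
                      Z ↦ Z
                  • done:
                    offer{more,data} → select{more,data}  (offer→select)
                      • more:
                        Z ↦ Z
                      • data:
                        Z ↦ Z
                  • retry:
                    recv[Int] → send[Int]
                      Z ↦ Z
            • stop:
              send[Bool] → recv[Bool]
                offer{ok,err,more} → select{ok,err,more}  (offer→select)
                  • ok:
                    recv[Unit] → send[Unit]
                      Z ↦ Z
                  • err:
                    select{ack,ok,more} → offer{ack,ok,more}  (⊕→&)
                      • ack:
                        Z ↦ Z
                      • ok:
                        Z ↦ Z
                      • more:
                        Z ↦ Z
                  • more:
                    offer{ack,retry} → select{ack,retry}  (offer→select)
                      • ack:
                        end ↦ end
                      • retry:
                        Z ↦ Z

recv[Bool].recv[Str].μZ.select{stop: recv[Str].recv[Unit].recv[Int].send[Int].end, ack: offer{data: send[Str].recv[Str].send[Str].Z, ok: send[Str].offer{ok: recv[Unit].Z, done: select{more: Z, data: Z}, retry: send[Int].Z}, stop: recv[Bool].select{ok: send[Unit].Z, err: offer{ack: Z, ok: Z, more: Z}, more: select{ack: end, retry: Z}}}}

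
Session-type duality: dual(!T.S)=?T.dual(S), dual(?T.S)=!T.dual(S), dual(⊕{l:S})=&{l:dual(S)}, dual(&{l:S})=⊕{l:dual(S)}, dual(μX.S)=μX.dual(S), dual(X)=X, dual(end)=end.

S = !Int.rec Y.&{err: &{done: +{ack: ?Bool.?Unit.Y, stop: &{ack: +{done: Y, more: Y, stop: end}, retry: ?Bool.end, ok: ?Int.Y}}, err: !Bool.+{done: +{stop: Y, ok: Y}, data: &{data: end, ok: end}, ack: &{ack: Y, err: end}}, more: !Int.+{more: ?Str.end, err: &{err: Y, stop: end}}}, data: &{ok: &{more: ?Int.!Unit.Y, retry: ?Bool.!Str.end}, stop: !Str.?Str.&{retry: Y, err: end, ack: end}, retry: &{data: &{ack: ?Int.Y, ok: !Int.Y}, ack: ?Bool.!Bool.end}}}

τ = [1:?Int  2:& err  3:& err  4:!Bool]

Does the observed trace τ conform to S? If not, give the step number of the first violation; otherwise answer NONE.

step 1: got ?Int, protocol expects !Int  ✗

1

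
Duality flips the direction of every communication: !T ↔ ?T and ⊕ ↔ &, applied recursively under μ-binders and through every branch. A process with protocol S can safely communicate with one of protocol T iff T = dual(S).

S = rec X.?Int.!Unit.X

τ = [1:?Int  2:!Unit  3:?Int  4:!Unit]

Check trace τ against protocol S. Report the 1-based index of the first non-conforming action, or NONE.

NONE

step 1: ?Int  ✓  now at !Unit.rec X.…
step 2: !Unit  ✓  now at rec X.…
step 3: ?Int  ✓  now at !Unit.rec X.…
step 4: !Unit  ✓  now at rec X.…
trace exhausted — no violation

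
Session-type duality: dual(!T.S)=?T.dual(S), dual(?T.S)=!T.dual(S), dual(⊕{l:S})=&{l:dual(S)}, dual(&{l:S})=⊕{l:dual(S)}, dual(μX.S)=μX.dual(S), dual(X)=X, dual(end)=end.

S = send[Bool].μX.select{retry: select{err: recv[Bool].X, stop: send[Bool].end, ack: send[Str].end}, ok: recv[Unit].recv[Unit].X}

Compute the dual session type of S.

recv[Bool].μX.offer{retry: offer{err: send[Bool].X, stop: recv[Bool].end, ack: recv[Str].end}, ok: send[Unit].send[Unit].X}

send[Bool] = recv[Bool]
  μX = μX  (binder kept)
    select{retry,ok} = offer{retry,ok}  (select→offer)
      case retry:
        select{err,stop,ack} = offer{err,stop,ack}  (select→offer)
          case err:
            recv[Bool] = send[Bool]
              X ↦ X
          case stop:
            send[Bool] = recv[Bool]
              end ↦ end
          case ack:
            send[Str] = recv[Str]
              end ↦ end
      case ok:
        recv[Unit] = send[Unit]
          recv[Unit] = send[Unit]
            X ↦ X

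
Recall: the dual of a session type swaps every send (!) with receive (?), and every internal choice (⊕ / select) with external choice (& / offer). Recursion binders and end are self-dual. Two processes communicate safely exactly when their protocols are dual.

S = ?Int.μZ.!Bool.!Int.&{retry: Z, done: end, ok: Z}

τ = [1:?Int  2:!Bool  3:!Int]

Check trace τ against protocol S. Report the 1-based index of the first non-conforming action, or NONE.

NONE

@1 ?Int  ✓  cont: μZ.…
@2 !Bool  ✓  cont: !Int.&{retry: μZ.…, done: end, ok: μZ.…}
@3 !Int  ✓  cont: &{retry: μZ.…, done: end, ok: μZ.…}
trace exhausted — no violation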